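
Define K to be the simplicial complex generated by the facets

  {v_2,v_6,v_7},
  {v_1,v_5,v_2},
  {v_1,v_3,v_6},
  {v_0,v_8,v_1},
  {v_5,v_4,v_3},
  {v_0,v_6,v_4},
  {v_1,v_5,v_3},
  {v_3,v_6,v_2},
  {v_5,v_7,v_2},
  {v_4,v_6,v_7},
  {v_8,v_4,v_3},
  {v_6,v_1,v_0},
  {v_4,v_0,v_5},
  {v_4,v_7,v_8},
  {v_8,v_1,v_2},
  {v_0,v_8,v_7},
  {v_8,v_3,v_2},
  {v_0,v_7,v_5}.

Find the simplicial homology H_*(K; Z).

H_0 ≅ Z,  H_1 ≅ Z ⊕ Z/2Z,  H_2 = 0.

Fix the vertex order v_0 < v_1 < v_2 < v_3 < v_4 < v_5 < v_6 < v_7 < v_8 and write every simplex with vertices in increasing order. Then dim K = 2 and the simplices of K are:

  0-simplices (9): [v_0], [v_1], [v_2], [v_3], [v_4], [v_5], [v_6], [v_7], [v_8]
  1-simplices (27): (27 of them)
  2-simplices (18): (18 of them)

Hence C_0 ≅ Z^9, C_1 ≅ Z^27, C_2 ≅ Z^18.

The boundary map ∂_1: C_1 → C_0 maps an edge to its endpoints' difference, ∂[p,q] = q − p.
This gives a 9×27 integer matrix of rank 8; reducing to Smith normal form yields diagonal entries (1,1,1,1,1,1,1,1).

∂_2: C_2 → C_1 sends each 2-simplex [p,q,r] to [q,r] − [p,r] + [p,q]. For instance
  ∂[v_2,v_6,v_7] = [v_6,v_7] − [v_2,v_7] + [v_2,v_6],
  ∂[v_1,v_3,v_5] = [v_3,v_5] − [v_1,v_5] + [v_1,v_3].
The 27×18 boundary matrix has rank 18 and Smith normal form diag(1,1,1,1,1,1,1,1,1,1,1,1,1,1,1,1,1,2).

Reading off H_k = ker ∂_k / im ∂_{k+1}:

  H_0: rank C_0 − rank ∂_1 = 9 − 8 = 1, and the invariant factors of ∂_1 are all 1, so H_0 ≅ Z.
  H_1: rank ker ∂_1 − rank ∂_2 = (27 − 8) − 18 = 1, and ∂_2 has invariant factor 2 > 1, so H_1 ≅ Z ⊕ Z/2Z.
  H_2: rank ker ∂_2 − rank ∂_3 = (18 − 18) − 0 = 0, and there is no ∂_3, so H_2 ≅ 0.

(K is a triangulation of the Klein bottle.)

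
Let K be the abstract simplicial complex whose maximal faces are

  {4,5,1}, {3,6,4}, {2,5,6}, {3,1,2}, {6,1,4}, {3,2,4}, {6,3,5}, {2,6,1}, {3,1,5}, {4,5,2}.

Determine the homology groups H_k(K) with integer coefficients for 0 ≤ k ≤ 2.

Take the total order 1 < 2 < 3 < 4 < 5 < 6 on the vertex set. Then K (dimension 2) consists of the simplices:

  0-simplices (6): [1], [2], [3], [4], [5], [6]
  1-simplices (15): [1,2], [1,3], [1,4], [1,5], [1,6], [2,3], [2,4], [2,5], [2,6], [3,4], [3,5], [3,6], [4,5], [4,6], [5,6]
  2-simplices (10): [1,2,3], [1,2,6], [1,3,5], [1,4,5], [1,4,6], [2,3,4], [2,4,5], [2,5,6], [3,4,6], [3,5,6]

so the chain groups are C_0 ≅ Z^6, C_1 ≅ Z^15, C_2 ≅ Z^10.

The boundary map ∂_1: C_1 → C_0 sends each edge [p,q] (with p < q) to q − p.
As a 6×15 matrix over Z this has rank 5, with invariant factors (1,1,1,1,1).

Boundary ∂_2: C_2 → C_1 maps a triangle to the signed sum of its edges. For instance
  ∂[3,5,6] = [5,6] − [3,6] + [3,5],
  ∂[1,4,6] = [4,6] − [1,6] + [1,4].
The 15×10 boundary matrix has rank 10 and Smith normal form diag(1,1,1,1,1,1,1,1,1,2).

From H_k ≅ ker(∂_k) / im(∂_{k+1}) we obtain:

  H_0: rank C_0 − rank ∂_1 = 6 − 5 = 1, and the invariant factors of ∂_1 are all 1, so H_0 = Z.
  H_1: rank ker ∂_1 − rank ∂_2 = (15 − 5) − 10 = 0, and ∂_2 has invariant factor 2 > 1, so H_1 = Z/2.
  H_2: rank ker ∂_2 − rank ∂_3 = (10 − 10) − 0 = 0, and there is no ∂_3, so H_2 = 0.

H_0 = Z,  H_1 = Z/2,  H_2 = 0.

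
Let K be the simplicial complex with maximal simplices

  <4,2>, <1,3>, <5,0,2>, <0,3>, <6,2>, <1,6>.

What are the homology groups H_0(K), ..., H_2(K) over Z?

H_0 ≅ Z,  H_1 ≅ Z,  H_2 = 0.

K has 7 vertices, 8 edges, 1 triangle.
rank ∂_0 = 0, rank ∂_1 = 6 ⇒ b_0 = 7 − 0 − 6 = 1; all invariant factors of ∂_1 are 1 so no torsion. So H_0 ≅ Z.
rank ∂_1 = 6, rank ∂_2 = 1 ⇒ b_1 = 8 − 6 − 1 = 1; all invariant factors of ∂_2 are 1 so no torsion. So H_1 ≅ Z.
rank ∂_2 = 1, rank ∂_3 = 0 ⇒ b_2 = 1 − 1 − 0 = 0. So H_2 ≅ 0.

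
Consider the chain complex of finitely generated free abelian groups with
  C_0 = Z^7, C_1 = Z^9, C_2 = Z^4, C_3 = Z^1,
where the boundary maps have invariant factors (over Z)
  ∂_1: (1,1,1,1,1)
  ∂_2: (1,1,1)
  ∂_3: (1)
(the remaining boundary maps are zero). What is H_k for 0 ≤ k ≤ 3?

H_0 ≅ Z^2,  H_1 ≅ Z,  H_2 = 0,  H_3 = 0.

H_0: b_0 = 7 − 0 − 5 = 2; torsion from ∂_1 factors > 1: none. So H_0 ≅ Z^2.
H_1: b_1 = 9 − 5 − 3 = 1; torsion from ∂_2 factors > 1: none. So H_1 ≅ Z.
H_2: b_2 = 4 − 3 − 1 = 0; torsion from ∂_3 factors > 1: none. So H_2 ≅ 0.
H_3: b_3 = 1 − 1 − 0 = 0; torsion from ∂_4 factors > 1: none. So H_3 ≅ 0.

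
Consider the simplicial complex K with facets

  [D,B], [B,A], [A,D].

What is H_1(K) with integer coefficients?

H_1 = Z.

K has 3 vertices, 3 edges.
rank ∂_1 = 2, rank ∂_2 = 0 ⇒ b_1 = 3 − 2 − 0 = 1. So H_1 ≅ Z.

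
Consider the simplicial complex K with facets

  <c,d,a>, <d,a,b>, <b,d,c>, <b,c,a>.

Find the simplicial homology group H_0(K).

H_0 ≅ Z.

K has 4 vertices, 6 edges, 4 triangles.
rank ∂_0 = 0, rank ∂_1 = 3 ⇒ b_0 = 4 − 0 − 3 = 1; all invariant factors of ∂_1 are 1 so no torsion. So H_0 = Z.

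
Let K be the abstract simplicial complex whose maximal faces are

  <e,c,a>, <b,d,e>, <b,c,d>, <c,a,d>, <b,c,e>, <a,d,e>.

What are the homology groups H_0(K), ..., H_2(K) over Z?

Fix the vertex order a < b < c < d < e and write every simplex with vertices in increasing order. Then dim K = 2 and the simplices of K are:

  0-simplices (5): a, b, c, d, e
  1-simplices (9): ac, ad, ae, bc, bd, be, cd, ce, de
  2-simplices (6): acd, ace, ade, bcd, bce, bde

giving chain groups C_0 ≅ Z^5, C_1 ≅ Z^9, C_2 ≅ Z^6.

Boundary ∂_1: C_1 → C_0 sends each edge [p,q] (with p < q) to q − p. For instance
  ∂be = e − b.
The resulting 5×9 matrix has rank 4, and its Smith normal form has invariant factors (1,1,1,1).

∂_2: C_2 → C_1 maps a triangle to the signed sum of its edges. For instance
  ∂ade = de − ae + ad,
  ∂bce = ce − be + bc.
The 9×6 boundary matrix has rank 5 and Smith normal form diag(1,1,1,1,1).

From H_k ≅ ker(∂_k) / im(∂_{k+1}) we obtain:

  H_0: rank C_0 − rank ∂_1 = 5 − 4 = 1, and the invariant factors of ∂_1 are all 1, so H_0 ≅ Z.
  H_1: rank ker ∂_1 − rank ∂_2 = (9 − 4) − 5 = 0, and the invariant factors of ∂_2 are all 1, so H_1 ≅ 0.
  H_2: rank ker ∂_2 − rank ∂_3 = (6 − 5) − 0 = 1, and there is no ∂_3, so H_2 ≅ Z.

As a check, the Euler characteristic is 5 − 9 + 6 = 2, which agrees with 1 − 0 + 1 = 2.

H_0 ≅ Z,  H_1 = 0,  H_2 ≅ Z.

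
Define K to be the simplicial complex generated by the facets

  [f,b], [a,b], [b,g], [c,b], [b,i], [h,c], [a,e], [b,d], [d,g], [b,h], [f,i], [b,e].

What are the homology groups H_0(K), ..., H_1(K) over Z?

Order the vertices as a < b < c < d < e < f < g < h < i. Listing each simplex with vertices in this order, K has dimension 1 with simplices:

  0-simplices (9): a, b, c, d, e, f, g, h, i
  1-simplices (12): ab, ae, bc, bd, be, bf, bg, bh, bi, ch, dg, fi

so the chain groups are C_0 ≅ Z^9, C_1 ≅ Z^12.

The boundary map ∂_1: C_1 → C_0 maps an edge to its endpoints' difference, ∂[p,q] = q − p.
The resulting 9×12 matrix has rank 8, and its Smith normal form has invariant factors (1,1,1,1,1,1,1,1).

Now H_k = ker ∂_k / im ∂_{k+1}, so:

  H_0: rank C_0 − rank ∂_1 = 9 − 8 = 1, and the invariant factors of ∂_1 are all 1, so H_0 ≅ Z.
  H_1: rank ker ∂_1 − rank ∂_2 = (12 − 8) − 0 = 4, and there is no ∂_2, so H_1 ≅ Z^4.

As a check, the Euler characteristic is 9 − 12 = -3, which agrees with 1 − 4 = -3.

H_0 = Z,  H_1 = Z^4.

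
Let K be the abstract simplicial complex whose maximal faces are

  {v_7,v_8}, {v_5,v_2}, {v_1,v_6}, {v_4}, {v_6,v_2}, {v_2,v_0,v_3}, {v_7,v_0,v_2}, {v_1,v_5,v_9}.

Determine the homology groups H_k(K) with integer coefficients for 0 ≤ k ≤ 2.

Order the vertices as v_0 < v_1 < v_2 < v_3 < v_4 < v_5 < v_6 < v_7 < v_8 < v_9. Listing each simplex with vertices in this order, K has dimension 2 with simplices:

  0-simplices (10): [v_0], [v_1], [v_2], [v_3], [v_4], [v_5], [v_6], [v_7], [v_8], [v_9]
  1-simplices (12): [v_0,v_2], [v_0,v_3], [v_0,v_7], [v_1,v_5], [v_1,v_6], [v_1,v_9], [v_2,v_3], [v_2,v_5], [v_2,v_6], [v_2,v_7], [v_5,v_9], [v_7,v_8]
  2-simplices (3): [v_0,v_2,v_3], [v_0,v_2,v_7], [v_1,v_5,v_9]

so the chain groups are C_0 ≅ Z^10, C_1 ≅ Z^12, C_2 ≅ Z^3.

The boundary map ∂_1: C_1 → C_0 maps an edge to its endpoints' difference, ∂[p,q] = q − p. For instance
  ∂[v_0,v_2] = [v_2] − [v_0].
As a 10×12 matrix over Z this has rank 8, with invariant factors (1,1,1,1,1,1,1,1).

Boundary ∂_2: C_2 → C_1 maps a triangle to the signed sum of its edges. For instance
  ∂[v_0,v_2,v_7] = [v_2,v_7] − [v_0,v_7] + [v_0,v_2],
  ∂[v_1,v_5,v_9] = [v_5,v_9] − [v_1,v_9] + [v_1,v_5].
This gives a 12×3 integer matrix of rank 3; reducing to Smith normal form yields diagonal entries (1,1,1).

Computing H_k = (kernel of ∂_k) / (image of ∂_{k+1}):

  H_0: rank C_0 − rank ∂_1 = 10 − 8 = 2, and the invariant factors of ∂_1 are all 1, so H_0 = Z^2.
  H_1: rank ker ∂_1 − rank ∂_2 = (12 − 8) − 3 = 1, and the invariant factors of ∂_2 are all 1, so H_1 = Z.
  H_2: rank ker ∂_2 − rank ∂_3 = (3 − 3) − 0 = 0, and there is no ∂_3, so H_2 = 0.

H_0 = Z^2,  H_1 = Z,  H_2 = 0.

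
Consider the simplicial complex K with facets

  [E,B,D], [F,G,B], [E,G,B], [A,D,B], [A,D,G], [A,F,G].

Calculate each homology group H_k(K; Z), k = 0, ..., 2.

K has 6 vertices, 12 edges, 6 triangles.
rank ∂_0 = 0, rank ∂_1 = 5 ⇒ b_0 = 6 − 0 − 5 = 1; all invariant factors of ∂_1 are 1 so no torsion. So H_0 = Z.
rank ∂_1 = 5, rank ∂_2 = 6 ⇒ b_1 = 12 − 5 − 6 = 1; all invariant factors of ∂_2 are 1 so no torsion. So H_1 = Z.
rank ∂_2 = 6, rank ∂_3 = 0 ⇒ b_2 = 6 − 6 − 0 = 0. So H_2 = 0.

H_0 ≅ Z,  H_1 ≅ Z,  H_2 = 0.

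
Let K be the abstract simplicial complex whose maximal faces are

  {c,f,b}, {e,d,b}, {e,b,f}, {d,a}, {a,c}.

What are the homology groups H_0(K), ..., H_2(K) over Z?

Fix the vertex order a < b < c < d < e < f and write every simplex with vertices in increasing order. Then dim K = 2 and the simplices of K are:

  0-simplices (6): a, b, c, d, e, f
  1-simplices (9): ac, ad, bc, bd, be, bf, cf, de, ef
  2-simplices (3): bcf, bde, bef

Hence C_0 ≅ Z^6, C_1 ≅ Z^9, C_2 ≅ Z^3.

∂_1: C_1 → C_0 sends each edge [p,q] (with p < q) to q − p. For instance
  ∂bc = c − b.
This gives a 6×9 integer matrix of rank 5; reducing to Smith normal form yields diagonal entries (1,1,1,1,1).

Boundary ∂_2: C_2 → C_1 acts by ∂[p,q,r] = [q,r] − [p,r] + [p,q]. For instance
  ∂bcf = cf − bf + bc,
  ∂bef = ef − bf + be.
The resulting 9×3 matrix has rank 3, and its Smith normal form has invariant factors (1,1,1).

Now H_k = ker ∂_k / im ∂_{k+1}, so:

  H_0: rank C_0 − rank ∂_1 = 6 − 5 = 1, and the invariant factors of ∂_1 are all 1, so H_0 ≅ Z.
  H_1: rank ker ∂_1 − rank ∂_2 = (9 − 5) − 3 = 1, and the invariant factors of ∂_2 are all 1, so H_1 ≅ Z.
  H_2: rank ker ∂_2 − rank ∂_3 = (3 − 3) − 0 = 0, and there is no ∂_3, so H_2 ≅ 0.

As a check, the Euler characteristic is 6 − 9 + 3 = 0, which agrees with 1 − 1 + 0 = 0.

H_0 = Z,  H_1 = Z,  H_2 = 0.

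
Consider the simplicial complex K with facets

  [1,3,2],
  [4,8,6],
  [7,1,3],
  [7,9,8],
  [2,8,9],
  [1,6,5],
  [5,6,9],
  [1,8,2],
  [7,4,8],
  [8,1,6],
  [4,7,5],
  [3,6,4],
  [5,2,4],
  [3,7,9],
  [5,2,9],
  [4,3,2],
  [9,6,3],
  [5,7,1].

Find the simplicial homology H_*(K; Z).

K has 9 vertices, 27 edges, 18 triangles.
rank ∂_0 = 0, rank ∂_1 = 8 ⇒ b_0 = 9 − 0 − 8 = 1; all invariant factors of ∂_1 are 1 so no torsion. So H_0 ≅ Z.
rank ∂_1 = 8, rank ∂_2 = 17 ⇒ b_1 = 27 − 8 − 17 = 2; all invariant factors of ∂_2 are 1 so no torsion. So H_1 ≅ Z^2.
rank ∂_2 = 17, rank ∂_3 = 0 ⇒ b_2 = 18 − 17 − 0 = 1. So H_2 ≅ Z.

H_0 ≅ Z,  H_1 ≅ Z^2,  H_2 ≅ Z.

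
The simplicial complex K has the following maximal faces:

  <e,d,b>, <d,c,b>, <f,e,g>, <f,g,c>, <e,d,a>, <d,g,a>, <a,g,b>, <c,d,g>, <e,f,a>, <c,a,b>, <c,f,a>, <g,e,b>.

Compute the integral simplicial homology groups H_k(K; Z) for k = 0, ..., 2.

Fix the vertex order a < b < c < d < e < f < g and write every simplex with vertices in increasing order. Then dim K = 2 and the simplices of K are:

  0-simplices (7): a, b, c, d, e, f, g
  1-simplices (18): ab, ac, ad, ae, af, ag, bc, bd, be, bg, cd, cf, cg, de, dg, ef, eg, fg
  2-simplices (12): abc, abg, acf, ade, adg, aef, bcd, bde, beg, cdg, cfg, efg

so the chain groups are C_0 ≅ Z^7, C_1 ≅ Z^18, C_2 ≅ Z^12.

∂_1: C_1 → C_0 is given by ∂[p,q] = [q] − [p].
The resulting 7×18 matrix has rank 6, and its Smith normal form has invariant factors (1,1,1,1,1,1).

The boundary map ∂_2: C_2 → C_1 maps a triangle to the signed sum of its edges. For instance
  ∂abc = bc − ac + ab,
  ∂bde = de − be + bd.
The 18×12 boundary matrix has rank 12 and Smith normal form diag(1,1,1,1,1,1,1,1,1,1,1,2).

Computing H_k = (kernel of ∂_k) / (image of ∂_{k+1}):

  H_0: rank C_0 − rank ∂_1 = 7 − 6 = 1, and the invariant factors of ∂_1 are all 1, so H_0 ≅ Z.
  H_1: rank ker ∂_1 − rank ∂_2 = (18 − 6) − 12 = 0, and ∂_2 has invariant factor 2 > 1, so H_1 ≅ Z/2.
  H_2: rank ker ∂_2 − rank ∂_3 = (12 − 12) − 0 = 0, and there is no ∂_3, so H_2 ≅ 0.

H_0 ≅ Z,  H_1 ≅ Z/2,  H_2 = 0.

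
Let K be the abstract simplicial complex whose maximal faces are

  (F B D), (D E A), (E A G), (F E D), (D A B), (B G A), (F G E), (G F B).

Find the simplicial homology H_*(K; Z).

H_0 = Z,  H_1 = 0,  H_2 = Z.

Fix the vertex order A < B < D < E < F < G and write every simplex with vertices in increasing order. Then dim K = 2 and the simplices of K are:

  0-simplices (6): A, B, D, E, F, G
  1-simplices (12): AB, AD, AE, AG, BD, BF, BG, DE, DF, EF, EG, FG
  2-simplices (8): ABD, ABG, ADE, AEG, BDF, BFG, DEF, EFG

giving chain groups C_0 ≅ Z^6, C_1 ≅ Z^12, C_2 ≅ Z^8.

The boundary map ∂_1: C_1 → C_0 is given by ∂[p,q] = [q] − [p]. For instance
  ∂AE = E − A.
The resulting 6×12 matrix has rank 5, and its Smith normal form has invariant factors (1,1,1,1,1).

Boundary ∂_2: C_2 → C_1 sends each 2-simplex [p,q,r] to [q,r] − [p,r] + [p,q]. For instance
  ∂ABG = BG − AG + AB,
  ∂ADE = DE − AE + AD.
The 12×8 boundary matrix has rank 7 and Smith normal form diag(1,1,1,1,1,1,1).

Computing H_k = (kernel of ∂_k) / (image of ∂_{k+1}):

  H_0: rank C_0 − rank ∂_1 = 6 − 5 = 1, and the invariant factors of ∂_1 are all 1, so H_0 = Z.
  H_1: rank ker ∂_1 − rank ∂_2 = (12 − 5) − 7 = 0, and the invariant factors of ∂_2 are all 1, so H_1 = 0.
  H_2: rank ker ∂_2 − rank ∂_3 = (8 − 7) − 0 = 1, and there is no ∂_3, so H_2 = Z.

As a check, the Euler characteristic is 6 − 12 + 8 = 2, which agrees with 1 − 0 + 1 = 2.
(K is a triangulation of the 2-sphere S^2.)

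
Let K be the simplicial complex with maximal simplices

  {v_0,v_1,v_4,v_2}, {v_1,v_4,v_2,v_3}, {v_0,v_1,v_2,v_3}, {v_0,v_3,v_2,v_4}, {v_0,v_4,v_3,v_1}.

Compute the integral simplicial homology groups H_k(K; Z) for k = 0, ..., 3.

H_0 ≅ Z,  H_1 = 0,  H_2 = 0,  H_3 ≅ Z.

Order the vertices as v_0 < v_1 < v_2 < v_3 < v_4. Listing each simplex with vertices in this order, K has dimension 3 with simplices:

  0-simplices (5): [v_0], [v_1], [v_2], [v_3], [v_4]
  1-simplices (10): [v_0,v_1], [v_0,v_2], [v_0,v_3], [v_0,v_4], [v_1,v_2], [v_1,v_3], [v_1,v_4], [v_2,v_3], [v_2,v_4], [v_3,v_4]
  2-simplices (10): [v_0,v_1,v_2], [v_0,v_1,v_3], [v_0,v_1,v_4], [v_0,v_2,v_3], [v_0,v_2,v_4], [v_0,v_3,v_4], [v_1,v_2,v_3], [v_1,v_2,v_4], [v_1,v_3,v_4], [v_2,v_3,v_4]
  3-simplices (5): [v_0,v_1,v_2,v_3], [v_0,v_1,v_2,v_4], [v_0,v_1,v_3,v_4], [v_0,v_2,v_3,v_4], [v_1,v_2,v_3,v_4]

so the chain groups are C_0 ≅ Z^5, C_1 ≅ Z^10, C_2 ≅ Z^10, C_3 ≅ Z^5.

∂_1: C_1 → C_0 is given by ∂[p,q] = [q] − [p]. For instance
  ∂[v_1,v_2] = [v_2] − [v_1].
As a 5×10 matrix over Z this has rank 4, with invariant factors (1,1,1,1).

The boundary map ∂_2: C_2 → C_1 acts by ∂[p,q,r] = [q,r] − [p,r] + [p,q]. For instance
  ∂[v_0,v_1,v_3] = [v_1,v_3] − [v_0,v_3] + [v_0,v_1],
  ∂[v_0,v_2,v_3] = [v_2,v_3] − [v_0,v_3] + [v_0,v_2].
The resulting 10×10 matrix has rank 6, and its Smith normal form has invariant factors (1,1,1,1,1,1).

∂_3: C_3 → C_2 sends each 3-simplex σ to the alternating sum Σ_i (−1)^i (σ with its i-th vertex removed). For instance
  ∂[v_0,v_1,v_2,v_3] = [v_1,v_2,v_3] − [v_0,v_2,v_3] + [v_0,v_1,v_3] − [v_0,v_1,v_2],
  ∂[v_0,v_1,v_3,v_4] = [v_1,v_3,v_4] − [v_0,v_3,v_4] + [v_0,v_1,v_4] − [v_0,v_1,v_3].
As a 10×5 matrix over Z this has rank 4, with invariant factors (1,1,1,1).

Reading off H_k = ker ∂_k / im ∂_{k+1}:

  H_0: rank C_0 − rank ∂_1 = 5 − 4 = 1, and the invariant factors of ∂_1 are all 1, so H_0 = Z.
  H_1: rank ker ∂_1 − rank ∂_2 = (10 − 4) − 6 = 0, and the invariant factors of ∂_2 are all 1, so H_1 = 0.
  H_2: rank ker ∂_2 − rank ∂_3 = (10 − 6) − 4 = 0, and the invariant factors of ∂_3 are all 1, so H_2 = 0.
  H_3: rank ker ∂_3 − rank ∂_4 = (5 − 4) − 0 = 1, and there is no ∂_4, so H_3 = Z.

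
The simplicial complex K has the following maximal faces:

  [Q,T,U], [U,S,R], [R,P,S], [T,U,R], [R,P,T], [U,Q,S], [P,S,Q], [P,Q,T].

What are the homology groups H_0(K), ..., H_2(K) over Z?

K has 6 vertices, 12 edges, 8 triangles.
rank ∂_0 = 0, rank ∂_1 = 5 ⇒ b_0 = 6 − 0 − 5 = 1; all invariant factors of ∂_1 are 1 so no torsion. So H_0 ≅ Z.
rank ∂_1 = 5, rank ∂_2 = 7 ⇒ b_1 = 12 − 5 − 7 = 0; all invariant factors of ∂_2 are 1 so no torsion. So H_1 ≅ 0.
rank ∂_2 = 7, rank ∂_3 = 0 ⇒ b_2 = 8 − 7 − 0 = 1. So H_2 ≅ Z.

H_0 ≅ Z,  H_1 = 0,  H_2 ≅ Z.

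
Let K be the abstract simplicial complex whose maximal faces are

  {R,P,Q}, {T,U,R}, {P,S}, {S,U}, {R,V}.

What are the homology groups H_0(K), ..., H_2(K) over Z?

Fix the vertex order P < Q < R < S < T < U < V and write every simplex with vertices in increasing order. Then dim K = 2 and the simplices of K are:

  0-simplices (7): P, Q, R, S, T, U, V
  1-simplices (9): PQ, PR, PS, QR, RT, RU, RV, SU, TU
  2-simplices (2): PQR, RTU

so the chain groups are C_0 ≅ Z^7, C_1 ≅ Z^9, C_2 ≅ Z^2.

Boundary ∂_1: C_1 → C_0 is given by ∂[p,q] = [q] − [p].
This gives a 7×9 integer matrix of rank 6; reducing to Smith normal form yields diagonal entries (1,1,1,1,1,1).

The boundary map ∂_2: C_2 → C_1 acts by ∂[p,q,r] = [q,r] − [p,r] + [p,q]. For instance
  ∂RTU = TU − RU + RT,
  ∂PQR = QR − PR + PQ.
The 9×2 boundary matrix has rank 2 and Smith normal form diag(1,1).

Reading off H_k = ker ∂_k / im ∂_{k+1}:

  H_0: rank C_0 − rank ∂_1 = 7 − 6 = 1, and the invariant factors of ∂_1 are all 1, so H_0 ≅ Z.
  H_1: rank ker ∂_1 − rank ∂_2 = (9 − 6) − 2 = 1, and the invariant factors of ∂_2 are all 1, so H_1 ≅ Z.
  H_2: rank ker ∂_2 − rank ∂_3 = (2 − 2) − 0 = 0, and there is no ∂_3, so H_2 ≅ 0.

H_0 = Z,  H_1 = Z,  H_2 = 0.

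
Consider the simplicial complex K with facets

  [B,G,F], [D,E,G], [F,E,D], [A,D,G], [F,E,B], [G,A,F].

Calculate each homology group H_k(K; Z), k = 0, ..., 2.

We work with the vertex ordering A < B < D < E < F < G. The simplices of K, each written with vertices in increasing order, are:

  0-simplices (6): A, B, D, E, F, G
  1-simplices (12): AD, AF, AG, BE, BF, BG, DE, DF, DG, EF, EG, FG
  2-simplices (6): ADG, AFG, BEF, BFG, DEF, DEG

Hence C_0 ≅ Z^6, C_1 ≅ Z^12, C_2 ≅ Z^6.

Boundary ∂_1: C_1 → C_0 sends each edge [p,q] (with p < q) to q − p. For instance
  ∂BG = G − B.
This gives a 6×12 integer matrix of rank 5; reducing to Smith normal form yields diagonal entries (1,1,1,1,1).

The boundary map ∂_2: C_2 → C_1 acts by ∂[p,q,r] = [q,r] − [p,r] + [p,q]. For instance
  ∂ADG = DG − AG + AD,
  ∂DEF = EF − DF + DE.
As a 12×6 matrix over Z this has rank 6, with invariant factors (1,1,1,1,1,1).

From H_k ≅ ker(∂_k) / im(∂_{k+1}) we obtain:

  H_0: rank C_0 − rank ∂_1 = 6 − 5 = 1, and the invariant factors of ∂_1 are all 1, so H_0 = Z.
  H_1: rank ker ∂_1 − rank ∂_2 = (12 − 5) − 6 = 1, and the invariant factors of ∂_2 are all 1, so H_1 = Z.
  H_2: rank ker ∂_2 − rank ∂_3 = (6 − 6) − 0 = 0, and there is no ∂_3, so H_2 = 0.

(K is a triangulation of the cylinder S^1 x I.)

H_0 ≅ Z,  H_1 ≅ Z,  H_2 = 0.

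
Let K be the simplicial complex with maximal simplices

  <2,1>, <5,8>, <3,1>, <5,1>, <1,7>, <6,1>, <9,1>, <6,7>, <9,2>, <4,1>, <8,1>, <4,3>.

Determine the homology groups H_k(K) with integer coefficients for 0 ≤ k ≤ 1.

H_0 = Z,  H_1 = Z^4.

K has 9 vertices, 12 edges.
rank ∂_0 = 0, rank ∂_1 = 8 ⇒ b_0 = 9 − 0 − 8 = 1; all invariant factors of ∂_1 are 1 so no torsion. So H_0 = Z.
rank ∂_1 = 8, rank ∂_2 = 0 ⇒ b_1 = 12 − 8 − 0 = 4. So H_1 = Z^4.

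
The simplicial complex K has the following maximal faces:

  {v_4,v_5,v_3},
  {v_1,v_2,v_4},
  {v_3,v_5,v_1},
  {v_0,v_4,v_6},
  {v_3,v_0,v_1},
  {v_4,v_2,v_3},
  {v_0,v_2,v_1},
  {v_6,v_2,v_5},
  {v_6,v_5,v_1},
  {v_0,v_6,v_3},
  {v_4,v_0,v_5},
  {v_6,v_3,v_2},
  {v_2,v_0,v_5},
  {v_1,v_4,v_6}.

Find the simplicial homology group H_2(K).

H_2 ≅ Z.

We work with the vertex ordering v_0 < v_1 < v_2 < v_3 < v_4 < v_5 < v_6. The simplices of K, each written with vertices in increasing order, are:

  0-simplices (7): [v_0], [v_1], [v_2], [v_3], [v_4], [v_5], [v_6]
  1-simplices (21): (21 of them)
  2-simplices (14): (14 of them)

giving chain groups C_0 ≅ Z^7, C_1 ≅ Z^21, C_2 ≅ Z^14.

The boundary map ∂_1: C_1 → C_0 is given by ∂[p,q] = [q] − [p].
The resulting 7×21 matrix has rank 6, and its Smith normal form has invariant factors (1,1,1,1,1,1).

The boundary map ∂_2: C_2 → C_1 sends each 2-simplex [p,q,r] to [q,r] − [p,r] + [p,q]. For instance
  ∂[v_0,v_4,v_6] = [v_4,v_6] − [v_0,v_6] + [v_0,v_4],
  ∂[v_2,v_3,v_6] = [v_3,v_6] − [v_2,v_6] + [v_2,v_3].
This gives a 21×14 integer matrix of rank 13; reducing to Smith normal form yields diagonal entries (1,1,1,1,1,1,1,1,1,1,1,1,1).

Reading off H_k = ker ∂_k / im ∂_{k+1}:

  H_2: rank ker ∂_2 − rank ∂_3 = (14 − 13) − 0 = 1, and there is no ∂_3, so H_2 ≅ Z.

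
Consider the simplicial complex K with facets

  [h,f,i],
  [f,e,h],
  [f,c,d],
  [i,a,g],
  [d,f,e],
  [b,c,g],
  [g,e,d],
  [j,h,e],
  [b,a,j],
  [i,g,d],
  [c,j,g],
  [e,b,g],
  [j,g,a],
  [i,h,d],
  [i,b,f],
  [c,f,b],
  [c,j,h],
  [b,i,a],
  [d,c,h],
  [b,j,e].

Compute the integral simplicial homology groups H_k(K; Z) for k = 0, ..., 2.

Order the vertices as a < b < c < d < e < f < g < h < i < j. Listing each simplex with vertices in this order, K has dimension 2 with simplices:

  0-simplices (10): a, b, c, d, e, f, g, h, i, j
  1-simplices (30): ab, ag, ai, aj, bc, be, bf, bg, bi, bj, cd, cf, cg, ch, cj, de, df, dg, dh, di, ef, eg, eh, ej, fh, fi, gi, gj, hi, hj
  2-simplices (20): abi, abj, agi, agj, bcf, bcg, beg, bej, bfi, cdf, cdh, cgj, chj, def, deg, dgi, dhi, efh, ehj, fhi

giving chain groups C_0 ≅ Z^10, C_1 ≅ Z^30, C_2 ≅ Z^20.

∂_1: C_1 → C_0 is given by ∂[p,q] = [q] − [p]. For instance
  ∂ch = h − c.
The resulting 10×30 matrix has rank 9, and its Smith normal form has invariant factors (1,1,1,1,1,1,1,1,1).

Boundary ∂_2: C_2 → C_1 acts by ∂[p,q,r] = [q,r] − [p,r] + [p,q]. For instance
  ∂cdf = df − cf + cd,
  ∂def = ef − df + de.
As a 30×20 matrix over Z this has rank 20, with invariant factors (1,1,1,1,1,1,1,1,1,1,1,1,1,1,1,1,1,1,1,2).

Now H_k = ker ∂_k / im ∂_{k+1}, so:

  H_0: rank C_0 − rank ∂_1 = 10 − 9 = 1, and the invariant factors of ∂_1 are all 1, so H_0 = Z.
  H_1: rank ker ∂_1 − rank ∂_2 = (30 − 9) − 20 = 1, and ∂_2 has invariant factor 2 > 1, so H_1 = Z ⊕ Z/2.
  H_2: rank ker ∂_2 − rank ∂_3 = (20 − 20) − 0 = 0, and there is no ∂_3, so H_2 = 0.

As a check, the Euler characteristic is 10 − 30 + 20 = 0, which agrees with 1 − 1 + 0 = 0.
(K is a triangulation of the Klein bottle.)

H_0 = Z,  H_1 = Z ⊕ Z/2,  H_2 = 0.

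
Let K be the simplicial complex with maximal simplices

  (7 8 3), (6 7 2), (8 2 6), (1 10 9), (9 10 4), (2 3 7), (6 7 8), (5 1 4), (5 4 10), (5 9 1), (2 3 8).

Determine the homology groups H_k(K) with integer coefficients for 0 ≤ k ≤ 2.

Take the total order 1 < 2 < 3 < 4 < 5 < 6 < 7 < 8 < 9 < 10 on the vertex set. Then K (dimension 2) consists of the simplices:

  0-simplices (10): [1], [2], [3], [4], [5], [6], [7], [8], [9], [10]
  1-simplices (19): [1,4], [1,5], [1,9], [1,10], [2,3], [2,6], [2,7], [2,8], [3,7], [3,8], [4,5], [4,9], [4,10], [5,9], [5,10], [6,7], [6,8], [7,8], [9,10]
  2-simplices (11): [1,4,5], [1,5,9], [1,9,10], [2,3,7], [2,3,8], [2,6,7], [2,6,8], [3,7,8], [4,5,10], [4,9,10], [6,7,8]

giving chain groups C_0 ≅ Z^10, C_1 ≅ Z^19, C_2 ≅ Z^11.

Boundary ∂_1: C_1 → C_0 is given by ∂[p,q] = [q] − [p].
The resulting 10×19 matrix has rank 8, and its Smith normal form has invariant factors (1,1,1,1,1,1,1,1).

The boundary map ∂_2: C_2 → C_1 sends each 2-simplex [p,q,r] to [q,r] − [p,r] + [p,q]. For instance
  ∂[4,9,10] = [9,10] − [4,10] + [4,9],
  ∂[3,7,8] = [7,8] − [3,8] + [3,7].
This gives a 19×11 integer matrix of rank 10; reducing to Smith normal form yields diagonal entries (1,1,1,1,1,1,1,1,1,1).

Now H_k = ker ∂_k / im ∂_{k+1}, so:

  H_0: rank C_0 − rank ∂_1 = 10 − 8 = 2, and the invariant factors of ∂_1 are all 1, so H_0 ≅ Z^2.
  H_1: rank ker ∂_1 − rank ∂_2 = (19 − 8) − 10 = 1, and the invariant factors of ∂_2 are all 1, so H_1 ≅ Z.
  H_2: rank ker ∂_2 − rank ∂_3 = (11 − 10) − 0 = 1, and there is no ∂_3, so H_2 ≅ Z.

As a check, the Euler characteristic is 10 − 19 + 11 = 2, which agrees with 2 − 1 + 1 = 2.

H_0 = Z^2,  H_1 = Z,  H_2 = Z.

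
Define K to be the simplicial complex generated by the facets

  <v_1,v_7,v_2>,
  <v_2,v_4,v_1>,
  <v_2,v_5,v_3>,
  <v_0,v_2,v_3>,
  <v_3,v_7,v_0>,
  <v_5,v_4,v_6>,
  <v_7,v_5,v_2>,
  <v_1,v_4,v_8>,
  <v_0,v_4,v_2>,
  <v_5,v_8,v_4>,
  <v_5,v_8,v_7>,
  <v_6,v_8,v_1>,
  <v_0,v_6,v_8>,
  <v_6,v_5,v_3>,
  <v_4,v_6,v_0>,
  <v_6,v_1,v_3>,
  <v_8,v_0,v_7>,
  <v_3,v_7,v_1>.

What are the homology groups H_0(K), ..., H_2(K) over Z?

Fix the vertex order v_0 < v_1 < v_2 < v_3 < v_4 < v_5 < v_6 < v_7 < v_8 and write every simplex with vertices in increasing order. Then dim K = 2 and the simplices of K are:

  0-simplices (9): [v_0], [v_1], [v_2], [v_3], [v_4], [v_5], [v_6], [v_7], [v_8]
  1-simplices (27): (27 of them)
  2-simplices (18): (18 of them)

so the chain groups are C_0 ≅ Z^9, C_1 ≅ Z^27, C_2 ≅ Z^18.

∂_1: C_1 → C_0 sends each edge [p,q] (with p < q) to q − p.
This gives a 9×27 integer matrix of rank 8; reducing to Smith normal form yields diagonal entries (1,1,1,1,1,1,1,1).

The boundary map ∂_2: C_2 → C_1 maps a triangle to the signed sum of its edges. For instance
  ∂[v_0,v_2,v_4] = [v_2,v_4] − [v_0,v_4] + [v_0,v_2],
  ∂[v_0,v_2,v_3] = [v_2,v_3] − [v_0,v_3] + [v_0,v_2].
The 27×18 boundary matrix has rank 18 and Smith normal form diag(1,1,1,1,1,1,1,1,1,1,1,1,1,1,1,1,1,2).

Now H_k = ker ∂_k / im ∂_{k+1}, so:

  H_0: rank C_0 − rank ∂_1 = 9 − 8 = 1, and the invariant factors of ∂_1 are all 1, so H_0 = Z.
  H_1: rank ker ∂_1 − rank ∂_2 = (27 − 8) − 18 = 1, and ∂_2 has invariant factor 2 > 1, so H_1 = Z ⊕ Z/2.
  H_2: rank ker ∂_2 − rank ∂_3 = (18 − 18) − 0 = 0, and there is no ∂_3, so H_2 = 0.

As a check, the Euler characteristic is 9 − 27 + 18 = 0, which agrees with 1 − 1 + 0 = 0.

H_0 = Z,  H_1 = Z ⊕ Z/2,  H_2 = 0.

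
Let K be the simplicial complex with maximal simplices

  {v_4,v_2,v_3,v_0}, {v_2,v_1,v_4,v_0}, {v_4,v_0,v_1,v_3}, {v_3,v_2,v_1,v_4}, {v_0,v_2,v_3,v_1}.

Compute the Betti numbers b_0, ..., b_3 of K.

Order the vertices as v_0 < v_1 < v_2 < v_3 < v_4. Listing each simplex with vertices in this order, K has dimension 3 with simplices:

  0-simplices (5): [v_0], [v_1], [v_2], [v_3], [v_4]
  1-simplices (10): [v_0,v_1], [v_0,v_2], [v_0,v_3], [v_0,v_4], [v_1,v_2], [v_1,v_3], [v_1,v_4], [v_2,v_3], [v_2,v_4], [v_3,v_4]
  2-simplices (10): [v_0,v_1,v_2], [v_0,v_1,v_3], [v_0,v_1,v_4], [v_0,v_2,v_3], [v_0,v_2,v_4], [v_0,v_3,v_4], [v_1,v_2,v_3], [v_1,v_2,v_4], [v_1,v_3,v_4], [v_2,v_3,v_4]
  3-simplices (5): [v_0,v_1,v_2,v_3], [v_0,v_1,v_2,v_4], [v_0,v_1,v_3,v_4], [v_0,v_2,v_3,v_4], [v_1,v_2,v_3,v_4]

giving chain groups C_0 ≅ Z^5, C_1 ≅ Z^10, C_2 ≅ Z^10, C_3 ≅ Z^5.

Boundary ∂_1: C_1 → C_0 sends each edge [p,q] (with p < q) to q − p. For instance
  ∂[v_1,v_3] = [v_3] − [v_1].
As a 5×10 matrix over Z this has rank 4, with invariant factors (1,1,1,1).

Boundary ∂_2: C_2 → C_1 maps a triangle to the signed sum of its edges. For instance
  ∂[v_0,v_1,v_2] = [v_1,v_2] − [v_0,v_2] + [v_0,v_1],
  ∂[v_0,v_3,v_4] = [v_3,v_4] − [v_0,v_4] + [v_0,v_3].
This gives a 10×10 integer matrix of rank 6; reducing to Smith normal form yields diagonal entries (1,1,1,1,1,1).

The boundary map ∂_3: C_3 → C_2 sends each 3-simplex σ to the alternating sum Σ_i (−1)^i (σ with its i-th vertex removed). For instance
  ∂[v_0,v_1,v_2,v_3] = [v_1,v_2,v_3] − [v_0,v_2,v_3] + [v_0,v_1,v_3] − [v_0,v_1,v_2],
  ∂[v_1,v_2,v_3,v_4] = [v_2,v_3,v_4] − [v_1,v_3,v_4] + [v_1,v_2,v_4] − [v_1,v_2,v_3].
The 10×5 boundary matrix has rank 4 and Smith normal form diag(1,1,1,1).

Now H_k = ker ∂_k / im ∂_{k+1}, so:

  H_0: rank C_0 − rank ∂_1 = 5 − 4 = 1, and the invariant factors of ∂_1 are all 1, so H_0 = Z.
  H_1: rank ker ∂_1 − rank ∂_2 = (10 − 4) − 6 = 0, and the invariant factors of ∂_2 are all 1, so H_1 = 0.
  H_2: rank ker ∂_2 − rank ∂_3 = (10 − 6) − 4 = 0, and the invariant factors of ∂_3 are all 1, so H_2 = 0.
  H_3: rank ker ∂_3 − rank ∂_4 = (5 − 4) − 0 = 1, and there is no ∂_4, so H_3 = Z.

Hence the Betti numbers are b_0 = 1, b_1 = 0, b_2 = 0, b_3 = 1.

b_0 = 1, b_1 = 0, b_2 = 0, b_3 = 1.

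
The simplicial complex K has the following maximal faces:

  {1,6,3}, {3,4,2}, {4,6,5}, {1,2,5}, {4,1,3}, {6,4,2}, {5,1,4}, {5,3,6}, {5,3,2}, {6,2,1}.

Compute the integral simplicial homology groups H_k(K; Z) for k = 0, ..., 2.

Order the vertices as 1 < 2 < 3 < 4 < 5 < 6. Listing each simplex with vertices in this order, K has dimension 2 with simplices:

  0-simplices (6): [1], [2], [3], [4], [5], [6]
  1-simplices (15): [1,2], [1,3], [1,4], [1,5], [1,6], [2,3], [2,4], [2,5], [2,6], [3,4], [3,5], [3,6], [4,5], [4,6], [5,6]
  2-simplices (10): [1,2,5], [1,2,6], [1,3,4], [1,3,6], [1,4,5], [2,3,4], [2,3,5], [2,4,6], [3,5,6], [4,5,6]

Hence C_0 ≅ Z^6, C_1 ≅ Z^15, C_2 ≅ Z^10.

Boundary ∂_1: C_1 → C_0 is given by ∂[p,q] = [q] − [p].
The 6×15 boundary matrix has rank 5 and Smith normal form diag(1,1,1,1,1).

The boundary map ∂_2: C_2 → C_1 maps a triangle to the signed sum of its edges. For instance
  ∂[2,4,6] = [4,6] − [2,6] + [2,4],
  ∂[2,3,4] = [3,4] − [2,4] + [2,3].
The resulting 15×10 matrix has rank 10, and its Smith normal form has invariant factors (1,1,1,1,1,1,1,1,1,2).

Now H_k = ker ∂_k / im ∂_{k+1}, so:

  H_0: rank C_0 − rank ∂_1 = 6 − 5 = 1, and the invariant factors of ∂_1 are all 1, so H_0 ≅ Z.
  H_1: rank ker ∂_1 − rank ∂_2 = (15 − 5) − 10 = 0, and ∂_2 has invariant factor 2 > 1, so H_1 ≅ Z/2.
  H_2: rank ker ∂_2 − rank ∂_3 = (10 − 10) − 0 = 0, and there is no ∂_3, so H_2 ≅ 0.

(K is a triangulation of the real projective plane RP^2.)

H_0 ≅ Z,  H_1 ≅ Z/2,  H_2 = 0.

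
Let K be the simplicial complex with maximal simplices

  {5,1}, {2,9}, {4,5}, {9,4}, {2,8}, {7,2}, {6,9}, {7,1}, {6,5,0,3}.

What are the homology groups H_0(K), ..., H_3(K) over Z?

K has 10 vertices, 14 edges, 4 triangles, 1 3-simplex.
rank ∂_0 = 0, rank ∂_1 = 9 ⇒ b_0 = 10 − 0 − 9 = 1; all invariant factors of ∂_1 are 1 so no torsion. So H_0 = Z.
rank ∂_1 = 9, rank ∂_2 = 3 ⇒ b_1 = 14 − 9 − 3 = 2; all invariant factors of ∂_2 are 1 so no torsion. So H_1 = Z^2.
rank ∂_2 = 3, rank ∂_3 = 1 ⇒ b_2 = 4 − 3 − 1 = 0; all invariant factors of ∂_3 are 1 so no torsion. So H_2 = 0.
rank ∂_3 = 1, rank ∂_4 = 0 ⇒ b_3 = 1 − 1 − 0 = 0. So H_3 = 0.

H_0 ≅ Z,  H_1 ≅ Z^2,  H_2 = 0,  H_3 = 0.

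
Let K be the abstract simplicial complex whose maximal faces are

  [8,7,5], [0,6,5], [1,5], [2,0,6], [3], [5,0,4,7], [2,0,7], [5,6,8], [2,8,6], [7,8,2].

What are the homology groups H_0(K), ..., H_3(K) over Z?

H_0 = Z^2,  H_1 = 0,  H_2 = Z,  H_3 = 0.

Take the total order 0 < 1 < 2 < 3 < 4 < 5 < 6 < 7 < 8 on the vertex set. Then K (dimension 3) consists of the simplices:

  0-simplices (9): [0], [1], [2], [3], [4], [5], [6], [7], [8]
  1-simplices (16): [0,2], [0,4], [0,5], [0,6], [0,7], [1,5], [2,6], [2,7], [2,8], [4,5], [4,7], [5,6], [5,7], [5,8], [6,8], [7,8]
  2-simplices (11): [0,2,6], [0,2,7], [0,4,5], [0,4,7], [0,5,6], [0,5,7], [2,6,8], [2,7,8], [4,5,7], [5,6,8], [5,7,8]
  3-simplices (1): [0,4,5,7]

Hence C_0 ≅ Z^9, C_1 ≅ Z^16, C_2 ≅ Z^11, C_3 ≅ Z^1.

∂_1: C_1 → C_0 maps an edge to its endpoints' difference, ∂[p,q] = q − p.
The resulting 9×16 matrix has rank 7, and its Smith normal form has invariant factors (1,1,1,1,1,1,1).

The boundary map ∂_2: C_2 → C_1 maps a triangle to the signed sum of its edges. For instance
  ∂[0,5,7] = [5,7] − [0,7] + [0,5],
  ∂[4,5,7] = [5,7] − [4,7] + [4,5].
This gives a 16×11 integer matrix of rank 9; reducing to Smith normal form yields diagonal entries (1,1,1,1,1,1,1,1,1).

The boundary map ∂_3: C_3 → C_2 sends each 3-simplex σ to the alternating sum Σ_i (−1)^i (σ with its i-th vertex removed). For instance
  ∂[0,4,5,7] = [4,5,7] − [0,5,7] + [0,4,7] − [0,4,5].
This gives a 11×1 integer matrix of rank 1; reducing to Smith normal form yields diagonal entries (1).

Computing H_k = (kernel of ∂_k) / (image of ∂_{k+1}):

  H_0: rank C_0 − rank ∂_1 = 9 − 7 = 2, and the invariant factors of ∂_1 are all 1, so H_0 ≅ Z^2.
  H_1: rank ker ∂_1 − rank ∂_2 = (16 − 7) − 9 = 0, and the invariant factors of ∂_2 are all 1, so H_1 ≅ 0.
  H_2: rank ker ∂_2 − rank ∂_3 = (11 − 9) − 1 = 1, and the invariant factors of ∂_3 are all 1, so H_2 ≅ Z.
  H_3: rank ker ∂_3 − rank ∂_4 = (1 − 1) − 0 = 0, and there is no ∂_4, so H_3 ≅ 0.

As a check, the Euler characteristic is 9 − 16 + 11 − 1 = 3, which agrees with 2 − 0 + 1 − 0 = 3.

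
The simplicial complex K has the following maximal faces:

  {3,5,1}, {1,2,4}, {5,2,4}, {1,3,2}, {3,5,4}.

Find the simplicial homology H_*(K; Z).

H_0 ≅ Z,  H_1 ≅ Z,  H_2 = 0.

We work with the vertex ordering 1 < 2 < 3 < 4 < 5. The simplices of K, each written with vertices in increasing order, are:

  0-simplices (5): [1], [2], [3], [4], [5]
  1-simplices (10): [1,2], [1,3], [1,4], [1,5], [2,3], [2,4], [2,5], [3,4], [3,5], [4,5]
  2-simplices (5): [1,2,3], [1,2,4], [1,3,5], [2,4,5], [3,4,5]

Hence C_0 ≅ Z^5, C_1 ≅ Z^10, C_2 ≅ Z^5.

Boundary ∂_1: C_1 → C_0 maps an edge to its endpoints' difference, ∂[p,q] = q − p.
This gives a 5×10 integer matrix of rank 4; reducing to Smith normal form yields diagonal entries (1,1,1,1).

∂_2: C_2 → C_1 acts by ∂[p,q,r] = [q,r] − [p,r] + [p,q]. For instance
  ∂[3,4,5] = [4,5] − [3,5] + [3,4],
  ∂[1,2,3] = [2,3] − [1,3] + [1,2].
This gives a 10×5 integer matrix of rank 5; reducing to Smith normal form yields diagonal entries (1,1,1,1,1).

Reading off H_k = ker ∂_k / im ∂_{k+1}:

  H_0: rank C_0 − rank ∂_1 = 5 − 4 = 1, and the invariant factors of ∂_1 are all 1, so H_0 = Z.
  H_1: rank ker ∂_1 − rank ∂_2 = (10 − 4) − 5 = 1, and the invariant factors of ∂_2 are all 1, so H_1 = Z.
  H_2: rank ker ∂_2 − rank ∂_3 = (5 − 5) − 0 = 0, and there is no ∂_3, so H_2 = 0.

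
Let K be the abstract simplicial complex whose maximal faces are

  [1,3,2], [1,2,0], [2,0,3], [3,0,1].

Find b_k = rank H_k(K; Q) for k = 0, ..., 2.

Order the vertices as 0 < 1 < 2 < 3. Listing each simplex with vertices in this order, K has dimension 2 with simplices:

  0-simplices (4): [0], [1], [2], [3]
  1-simplices (6): [0,1], [0,2], [0,3], [1,2], [1,3], [2,3]
  2-simplices (4): [0,1,2], [0,1,3], [0,2,3], [1,2,3]

so the chain groups are C_0 ≅ Z^4, C_1 ≅ Z^6, C_2 ≅ Z^4.

Boundary ∂_1: C_1 → C_0 is given by ∂[p,q] = [q] − [p]. For instance
  ∂[0,1] = [1] − [0].
The 4×6 boundary matrix has rank 3 and Smith normal form diag(1,1,1).

∂_2: C_2 → C_1 sends each 2-simplex [p,q,r] to [q,r] − [p,r] + [p,q]. For instance
  ∂[0,1,3] = [1,3] − [0,3] + [0,1],
  ∂[0,2,3] = [2,3] − [0,3] + [0,2].
This gives a 6×4 integer matrix of rank 3; reducing to Smith normal form yields diagonal entries (1,1,1).

Now H_k = ker ∂_k / im ∂_{k+1}, so:

  H_0: rank C_0 − rank ∂_1 = 4 − 3 = 1, and the invariant factors of ∂_1 are all 1, so H_0 = Z.
  H_1: rank ker ∂_1 − rank ∂_2 = (6 − 3) − 3 = 0, and the invariant factors of ∂_2 are all 1, so H_1 = 0.
  H_2: rank ker ∂_2 − rank ∂_3 = (4 − 3) − 0 = 1, and there is no ∂_3, so H_2 = Z.

Hence the Betti numbers are b_0 = 1, b_1 = 0, b_2 = 1.

b_0 = 1, b_1 = 0, b_2 = 1.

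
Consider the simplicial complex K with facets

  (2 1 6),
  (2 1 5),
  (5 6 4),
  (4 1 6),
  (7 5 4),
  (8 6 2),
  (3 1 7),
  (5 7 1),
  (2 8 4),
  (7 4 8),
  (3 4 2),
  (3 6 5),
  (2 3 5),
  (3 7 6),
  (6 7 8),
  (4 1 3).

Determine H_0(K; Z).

Fix the vertex order 1 < 2 < 3 < 4 < 5 < 6 < 7 < 8 and write every simplex with vertices in increasing order. Then dim K = 2 and the simplices of K are:

  0-simplices (8): [1], [2], [3], [4], [5], [6], [7], [8]
  1-simplices (24): (24 of them)
  2-simplices (16): [1,2,5], [1,2,6], [1,3,4], [1,3,7], [1,4,6], [1,5,7], [2,3,4], [2,3,5], [2,4,8], [2,6,8], [3,5,6], [3,6,7], [4,5,6], [4,5,7], [4,7,8], [6,7,8]

Hence C_0 ≅ Z^8, C_1 ≅ Z^24, C_2 ≅ Z^16.

The boundary map ∂_1: C_1 → C_0 is given by ∂[p,q] = [q] − [p]. For instance
  ∂[1,3] = [3] − [1].
This gives a 8×24 integer matrix of rank 7; reducing to Smith normal form yields diagonal entries (1,1,1,1,1,1,1).

∂_2: C_2 → C_1 acts by ∂[p,q,r] = [q,r] − [p,r] + [p,q]. For instance
  ∂[1,4,6] = [4,6] − [1,6] + [1,4],
  ∂[2,6,8] = [6,8] − [2,8] + [2,6].
The 24×16 boundary matrix has rank 15 and Smith normal form diag(1,1,1,1,1,1,1,1,1,1,1,1,1,1,1).

Computing H_k = (kernel of ∂_k) / (image of ∂_{k+1}):

  H_0: rank C_0 − rank ∂_1 = 8 − 7 = 1, and the invariant factors of ∂_1 are all 1, so H_0 ≅ Z.

(K is a triangulation of the torus T^2.)

H_0 = Z.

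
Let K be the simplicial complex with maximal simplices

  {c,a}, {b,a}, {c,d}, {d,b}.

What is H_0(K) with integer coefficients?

Take the total order a < b < c < d on the vertex set. Then K (dimension 1) consists of the simplices:

  0-simplices (4): a, b, c, d
  1-simplices (4): ab, ac, bd, cd

Hence C_0 ≅ Z^4, C_1 ≅ Z^4.

The boundary map ∂_1: C_1 → C_0 is given by ∂[p,q] = [q] − [p]. For instance
  ∂bd = d − b.
This gives a 4×4 integer matrix of rank 3; reducing to Smith normal form yields diagonal entries (1,1,1).

From H_k ≅ ker(∂_k) / im(∂_{k+1}) we obtain:

  H_0: rank C_0 − rank ∂_1 = 4 − 3 = 1, and the invariant factors of ∂_1 are all 1, so H_0 ≅ Z.

H_0 = Z.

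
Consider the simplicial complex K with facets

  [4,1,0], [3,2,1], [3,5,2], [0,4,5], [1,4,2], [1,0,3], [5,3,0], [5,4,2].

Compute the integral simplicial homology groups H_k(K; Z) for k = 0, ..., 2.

Fix the vertex order 0 < 1 < 2 < 3 < 4 < 5 and write every simplex with vertices in increasing order. Then dim K = 2 and the simplices of K are:

  0-simplices (6): [0], [1], [2], [3], [4], [5]
  1-simplices (12): [0,1], [0,3], [0,4], [0,5], [1,2], [1,3], [1,4], [2,3], [2,4], [2,5], [3,5], [4,5]
  2-simplices (8): [0,1,3], [0,1,4], [0,3,5], [0,4,5], [1,2,3], [1,2,4], [2,3,5], [2,4,5]

Hence C_0 ≅ Z^6, C_1 ≅ Z^12, C_2 ≅ Z^8.

∂_1: C_1 → C_0 sends each edge [p,q] (with p < q) to q − p. For instance
  ∂[1,4] = [4] − [1].
The 6×12 boundary matrix has rank 5 and Smith normal form diag(1,1,1,1,1).

The boundary map ∂_2: C_2 → C_1 sends each 2-simplex [p,q,r] to [q,r] − [p,r] + [p,q]. For instance
  ∂[2,4,5] = [4,5] − [2,5] + [2,4],
  ∂[0,1,3] = [1,3] − [0,3] + [0,1].
This gives a 12×8 integer matrix of rank 7; reducing to Smith normal form yields diagonal entries (1,1,1,1,1,1,1).

Now H_k = ker ∂_k / im ∂_{k+1}, so:

  H_0: rank C_0 − rank ∂_1 = 6 − 5 = 1, and the invariant factors of ∂_1 are all 1, so H_0 ≅ Z.
  H_1: rank ker ∂_1 − rank ∂_2 = (12 − 5) − 7 = 0, and the invariant factors of ∂_2 are all 1, so H_1 ≅ 0.
  H_2: rank ker ∂_2 − rank ∂_3 = (8 − 7) − 0 = 1, and there is no ∂_3, so H_2 ≅ Z.

As a check, the Euler characteristic is 6 − 12 + 8 = 2, which agrees with 1 − 0 + 1 = 2.

H_0 ≅ Z,  H_1 = 0,  H_2 ≅ Z.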